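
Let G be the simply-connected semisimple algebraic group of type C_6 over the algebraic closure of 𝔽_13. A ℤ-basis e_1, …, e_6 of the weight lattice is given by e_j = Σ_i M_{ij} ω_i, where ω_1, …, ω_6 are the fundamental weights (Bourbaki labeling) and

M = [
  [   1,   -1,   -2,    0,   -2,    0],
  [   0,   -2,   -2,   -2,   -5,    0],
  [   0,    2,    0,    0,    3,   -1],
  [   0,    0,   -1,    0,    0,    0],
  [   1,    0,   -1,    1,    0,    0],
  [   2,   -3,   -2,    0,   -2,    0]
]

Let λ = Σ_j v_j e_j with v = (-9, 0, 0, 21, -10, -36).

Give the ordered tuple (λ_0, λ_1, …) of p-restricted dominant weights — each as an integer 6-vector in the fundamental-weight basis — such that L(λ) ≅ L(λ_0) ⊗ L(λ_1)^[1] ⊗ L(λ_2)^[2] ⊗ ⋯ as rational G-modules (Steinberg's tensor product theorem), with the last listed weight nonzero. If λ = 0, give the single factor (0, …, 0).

((11, 8, 6, 0, 12, 2),)

Compute c_i = Σ_j M_{ij} v_j with v = (-9, 0, 0, 21, -10, -36):
  c_1 = (1)·(-9) + (-1)·(0) + (-2)·(0) + (0)·(21) + (-2)·(-10) + (0)·(-36) = 11
  c_2 = (0)·(-9) + (-2)·(0) + (-2)·(0) + (-2)·(21) + (-5)·(-10) + (0)·(-36) = 8
  c_3 = (0)·(-9) + (2)·(0) + (0)·(0) + (0)·(21) + (3)·(-10) + (-1)·(-36) = 6
  c_4 = (0)·(-9) + (0)·(0) + (-1)·(0) + (0)·(21) + (0)·(-10) + (0)·(-36) = 0
  c_5 = (1)·(-9) + (0)·(0) + (-1)·(0) + (1)·(21) + (0)·(-10) + (0)·(-36) = 12
  c_6 = (2)·(-9) + (-3)·(0) + (-2)·(0) + (0)·(21) + (-2)·(-10) + (0)·(-36) = 2
Writing each c_i in base p = 13:
  c_1 = 11 = 11·13^0
  c_2 = 8 = 8·13^0
  c_3 = 6 = 6·13^0
  c_4 = 0
  c_5 = 12 = 12·13^0
  c_6 = 2 = 2·13^0
Factor λ_0 = (11, 8, 6, 0, 12, 2)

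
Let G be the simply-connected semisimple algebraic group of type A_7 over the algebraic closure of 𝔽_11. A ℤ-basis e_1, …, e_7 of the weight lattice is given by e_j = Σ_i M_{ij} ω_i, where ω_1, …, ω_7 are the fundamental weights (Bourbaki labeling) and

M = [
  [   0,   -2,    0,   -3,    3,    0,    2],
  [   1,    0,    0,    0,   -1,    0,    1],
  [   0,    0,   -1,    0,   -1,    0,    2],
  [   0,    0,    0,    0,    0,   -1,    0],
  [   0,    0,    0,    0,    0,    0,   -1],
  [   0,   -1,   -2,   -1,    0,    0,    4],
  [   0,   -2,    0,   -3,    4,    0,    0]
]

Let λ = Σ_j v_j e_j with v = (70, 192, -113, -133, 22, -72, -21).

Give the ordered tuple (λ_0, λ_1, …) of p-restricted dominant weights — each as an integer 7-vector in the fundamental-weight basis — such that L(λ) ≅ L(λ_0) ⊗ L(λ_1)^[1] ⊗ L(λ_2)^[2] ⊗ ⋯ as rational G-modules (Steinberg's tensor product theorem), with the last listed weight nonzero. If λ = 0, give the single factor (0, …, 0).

((6, 5, 5, 6, 10, 6, 4), (3, 2, 4, 6, 1, 7, 9))

ω-coordinates c = M·v, v = (70, 192, -113, -133, 22, -72, -21):
  c_1 = (0)·(70) + (-2)·(192) + (0)·(-113) + (-3)·(-133) + (3)·(22) + (0)·(-72) + (2)·(-21) = 39
  c_2 = (1)·(70) + (0)·(192) + (0)·(-113) + (0)·(-133) + (-1)·(22) + (0)·(-72) + (1)·(-21) = 27
  c_3 = (0)·(70) + (0)·(192) + (-1)·(-113) + (0)·(-133) + (-1)·(22) + (0)·(-72) + (2)·(-21) = 49
  c_4 = (0)·(70) + (0)·(192) + (0)·(-113) + (0)·(-133) + (0)·(22) + (-1)·(-72) + (0)·(-21) = 72
  c_5 = (0)·(70) + (0)·(192) + (0)·(-113) + (0)·(-133) + (0)·(22) + (0)·(-72) + (-1)·(-21) = 21
  c_6 = (0)·(70) + (-1)·(192) + (-2)·(-113) + (-1)·(-133) + (0)·(22) + (0)·(-72) + (4)·(-21) = 83
  c_7 = (0)·(70) + (-2)·(192) + (0)·(-113) + (-3)·(-133) + (4)·(22) + (0)·(-72) + (0)·(-21) = 103
p = 11; digits c_i = Σ_j d_{ij}·11^j, 0 ≤ d_{ij} < 11:
  c_1 = 39 = 6·11^0 + 3·11^1
  c_2 = 27 = 5·11^0 + 2·11^1
  c_3 = 49 = 5·11^0 + 4·11^1
  c_4 = 72 = 6·11^0 + 6·11^1
  c_5 = 21 = 10·11^0 + 1·11^1
  c_6 = 83 = 6·11^0 + 7·11^1
  c_7 = 103 = 4·11^0 + 9·11^1
Factor λ_0 = (6, 5, 5, 6, 10, 6, 4)
Factor λ_1 = (3, 2, 4, 6, 1, 7, 9)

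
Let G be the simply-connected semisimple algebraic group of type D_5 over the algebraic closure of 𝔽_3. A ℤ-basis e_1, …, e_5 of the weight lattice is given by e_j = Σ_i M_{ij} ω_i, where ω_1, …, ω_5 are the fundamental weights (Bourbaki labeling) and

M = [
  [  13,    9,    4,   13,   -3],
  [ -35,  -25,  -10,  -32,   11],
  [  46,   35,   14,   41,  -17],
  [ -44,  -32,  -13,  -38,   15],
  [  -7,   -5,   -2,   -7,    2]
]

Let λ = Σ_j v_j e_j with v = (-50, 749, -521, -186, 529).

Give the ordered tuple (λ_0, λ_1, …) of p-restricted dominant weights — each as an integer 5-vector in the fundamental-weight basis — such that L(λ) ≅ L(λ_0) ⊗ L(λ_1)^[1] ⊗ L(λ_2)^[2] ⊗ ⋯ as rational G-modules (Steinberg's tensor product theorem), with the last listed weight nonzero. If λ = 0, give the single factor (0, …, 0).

((2, 0, 2, 2, 1), (0, 2, 0, 2, 2))

Change of basis e → ω: c = M·v where v = (-50, 749, -521, -186, 529):
  c_1 = 13*-50 + 9*749 + 4*-521 + 13*-186 + -3*529 = 2
  c_2 = -35*-50 + -25*749 + -10*-521 + -32*-186 + 11*529 = 6
  c_3 = 46*-50 + 35*749 + 14*-521 + 41*-186 + -17*529 = 2
  c_4 = -44*-50 + -32*749 + -13*-521 + -38*-186 + 15*529 = 8
  c_5 = -7*-50 + -5*749 + -2*-521 + -7*-186 + 2*529 = 7
Writing each c_i in base p = 3:
  c_1 = 2 = 2·3^0
  c_2 = 6 = 0·3^0 + 2·3^1
  c_3 = 2 = 2·3^0
  c_4 = 8 = 2·3^0 + 2·3^1
  c_5 = 7 = 1·3^0 + 2·3^1
λ_0 = (2, 0, 2, 2, 1)
λ_1 = (0, 2, 0, 2, 2)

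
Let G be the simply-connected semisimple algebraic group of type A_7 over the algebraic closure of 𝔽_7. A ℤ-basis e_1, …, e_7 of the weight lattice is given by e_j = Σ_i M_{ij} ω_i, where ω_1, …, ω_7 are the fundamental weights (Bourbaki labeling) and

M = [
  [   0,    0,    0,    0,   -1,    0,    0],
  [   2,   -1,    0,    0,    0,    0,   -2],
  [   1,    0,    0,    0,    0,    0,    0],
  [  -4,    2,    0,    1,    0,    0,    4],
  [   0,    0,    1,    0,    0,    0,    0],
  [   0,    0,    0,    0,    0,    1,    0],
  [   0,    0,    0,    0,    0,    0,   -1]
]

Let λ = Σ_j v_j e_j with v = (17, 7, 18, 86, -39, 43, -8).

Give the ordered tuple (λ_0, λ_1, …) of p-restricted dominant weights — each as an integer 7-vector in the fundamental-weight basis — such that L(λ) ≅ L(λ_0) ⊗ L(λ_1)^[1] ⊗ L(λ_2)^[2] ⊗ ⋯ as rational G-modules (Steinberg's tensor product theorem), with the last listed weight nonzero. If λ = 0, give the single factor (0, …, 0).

((4, 1, 3, 0, 4, 1, 1), (5, 6, 2, 0, 2, 6, 1))

In the fundamental-weight basis, λ has coordinates c = M·v (v = (17, 7, 18, 86, -39, 43, -8)):
  c_1 = 0*17 + 0*7 + 0*18 + 0*86 + -1*-39 + 0*43 + 0*-8 = 39
  c_2 = 2*17 + -1*7 + 0*18 + 0*86 + 0*-39 + 0*43 + -2*-8 = 43
  c_3 = 1*17 + 0*7 + 0*18 + 0*86 + 0*-39 + 0*43 + 0*-8 = 17
  c_4 = -4*17 + 2*7 + 0*18 + 1*86 + 0*-39 + 0*43 + 4*-8 = 0
  c_5 = 0*17 + 0*7 + 1*18 + 0*86 + 0*-39 + 0*43 + 0*-8 = 18
  c_6 = 0*17 + 0*7 + 0*18 + 0*86 + 0*-39 + 1*43 + 0*-8 = 43
  c_7 = 0*17 + 0*7 + 0*18 + 0*86 + 0*-39 + 0*43 + -1*-8 = 8
p = 7; digits c_i = Σ_j d_{ij}·7^j, 0 ≤ d_{ij} < 7:
  c_1 = 39 = 4·7^0 + 5·7^1
  c_2 = 43 = 1·7^0 + 6·7^1
  c_3 = 17 = 3·7^0 + 2·7^1
  c_4 = 0
  c_5 = 18 = 4·7^0 + 2·7^1
  c_6 = 43 = 1·7^0 + 6·7^1
  c_7 = 8 = 1·7^0 + 1·7^1
Factor λ_0 = (4, 1, 3, 0, 4, 1, 1)
Factor λ_1 = (5, 6, 2, 0, 2, 6, 1)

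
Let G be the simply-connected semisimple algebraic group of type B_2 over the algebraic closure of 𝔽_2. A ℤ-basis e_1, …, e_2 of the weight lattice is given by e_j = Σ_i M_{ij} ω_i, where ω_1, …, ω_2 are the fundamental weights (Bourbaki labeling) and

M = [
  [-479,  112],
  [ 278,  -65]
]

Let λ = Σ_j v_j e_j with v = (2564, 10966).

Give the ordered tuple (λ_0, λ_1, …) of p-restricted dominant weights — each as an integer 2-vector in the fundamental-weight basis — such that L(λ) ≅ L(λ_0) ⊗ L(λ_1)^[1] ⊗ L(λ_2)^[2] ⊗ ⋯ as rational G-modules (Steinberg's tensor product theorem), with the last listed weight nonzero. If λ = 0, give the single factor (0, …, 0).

In the fundamental-weight basis, λ has coordinates c = M·v (v = (2564, 10966)):
  c_1 = (-479)·(2564) + (112)·(10966) = 36
  c_2 = (278)·(2564) + (-65)·(10966) = 2
Expand coordinatewise in base 2:
  c_1 = 36 = 0·2^0 + 0·2^1 + 1·2^2 + 0·2^3 + 0·2^4 + 1·2^5
  c_2 = 2 = 0·2^0 + 1·2^1
Factor λ_0 = (0, 0)
Factor λ_1 = (0, 1)
Factor λ_2 = (1, 0)
Factor λ_3 = (0, 0)
Factor λ_4 = (0, 0)
Factor λ_5 = (1, 0)

((0, 0), (0, 1), (1, 0), (0, 0), (0, 0), (1, 0))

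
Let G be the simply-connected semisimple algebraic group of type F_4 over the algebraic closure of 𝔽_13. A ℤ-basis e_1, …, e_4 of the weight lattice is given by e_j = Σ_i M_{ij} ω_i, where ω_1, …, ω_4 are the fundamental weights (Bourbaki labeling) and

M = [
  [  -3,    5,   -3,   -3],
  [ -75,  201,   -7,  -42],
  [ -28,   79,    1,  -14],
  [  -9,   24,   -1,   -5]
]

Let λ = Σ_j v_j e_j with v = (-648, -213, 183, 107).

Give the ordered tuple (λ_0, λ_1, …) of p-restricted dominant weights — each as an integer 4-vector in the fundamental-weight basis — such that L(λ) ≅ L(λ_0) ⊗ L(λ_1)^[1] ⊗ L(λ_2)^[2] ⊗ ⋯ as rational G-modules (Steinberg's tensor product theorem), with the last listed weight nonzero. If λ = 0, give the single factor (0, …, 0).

((9, 12, 2, 2),)

Change of basis e → ω: c = M·v where v = (-648, -213, 183, 107):
  c_1 = -3*-648 + 5*-213 + -3*183 + -3*107 = 9
  c_2 = -75*-648 + 201*-213 + -7*183 + -42*107 = 12
  c_3 = -28*-648 + 79*-213 + 1*183 + -14*107 = 2
  c_4 = -9*-648 + 24*-213 + -1*183 + -5*107 = 2
Base-13 expansion of each c_i:
  c_1 = 9 = 9·13^0
  c_2 = 12 = 12·13^0
  c_3 = 2 = 2·13^0
  c_4 = 2 = 2·13^0
p-restricted factor λ_0 = (9, 12, 2, 2)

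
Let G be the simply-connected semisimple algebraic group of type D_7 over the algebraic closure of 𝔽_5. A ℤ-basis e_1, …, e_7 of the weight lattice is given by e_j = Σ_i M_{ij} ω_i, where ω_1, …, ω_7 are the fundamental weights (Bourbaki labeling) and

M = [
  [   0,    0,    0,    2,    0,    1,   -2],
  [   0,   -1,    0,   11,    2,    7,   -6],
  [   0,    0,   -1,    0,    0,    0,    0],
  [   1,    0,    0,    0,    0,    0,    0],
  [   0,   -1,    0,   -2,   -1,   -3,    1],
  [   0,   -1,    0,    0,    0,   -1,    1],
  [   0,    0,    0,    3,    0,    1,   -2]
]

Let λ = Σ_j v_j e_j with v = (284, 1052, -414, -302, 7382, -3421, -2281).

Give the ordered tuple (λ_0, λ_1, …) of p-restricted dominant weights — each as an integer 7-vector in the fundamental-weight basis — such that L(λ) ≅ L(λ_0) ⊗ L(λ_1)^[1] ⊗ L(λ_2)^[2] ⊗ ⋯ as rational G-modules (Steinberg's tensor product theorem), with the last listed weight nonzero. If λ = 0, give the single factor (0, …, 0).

((2, 4, 4, 4, 2, 3, 0), (2, 0, 2, 1, 0, 2, 2), (1, 0, 1, 1, 1, 3, 4), (4, 1, 3, 2, 1, 0, 1))

In the fundamental-weight basis, λ has coordinates c = M·v (v = (284, 1052, -414, -302, 7382, -3421, -2281)):
  c_1 = (0)·(284) + (0)·(1052) + (0)·(-414) + (2)·(-302) + (0)·(7382) + (1)·(-3421) + (-2)·(-2281) = 537
  c_2 = (0)·(284) + (-1)·(1052) + (0)·(-414) + (11)·(-302) + (2)·(7382) + (7)·(-3421) + (-6)·(-2281) = 129
  c_3 = (0)·(284) + (0)·(1052) + (-1)·(-414) + (0)·(-302) + (0)·(7382) + (0)·(-3421) + (0)·(-2281) = 414
  c_4 = (1)·(284) + (0)·(1052) + (0)·(-414) + (0)·(-302) + (0)·(7382) + (0)·(-3421) + (0)·(-2281) = 284
  c_5 = (0)·(284) + (-1)·(1052) + (0)·(-414) + (-2)·(-302) + (-1)·(7382) + (-3)·(-3421) + (1)·(-2281) = 152
  c_6 = (0)·(284) + (-1)·(1052) + (0)·(-414) + (0)·(-302) + (0)·(7382) + (-1)·(-3421) + (1)·(-2281) = 88
  c_7 = (0)·(284) + (0)·(1052) + (0)·(-414) + (3)·(-302) + (0)·(7382) + (1)·(-3421) + (-2)·(-2281) = 235
Expand coordinatewise in base 5:
  c_1 = 537 = 2·5^0 + 2·5^1 + 1·5^2 + 4·5^3
  c_2 = 129 = 4·5^0 + 0·5^1 + 0·5^2 + 1·5^3
  c_3 = 414 = 4·5^0 + 2·5^1 + 1·5^2 + 3·5^3
  c_4 = 284 = 4·5^0 + 1·5^1 + 1·5^2 + 2·5^3
  c_5 = 152 = 2·5^0 + 0·5^1 + 1·5^2 + 1·5^3
  c_6 = 88 = 3·5^0 + 2·5^1 + 3·5^2
  c_7 = 235 = 0·5^0 + 2·5^1 + 4·5^2 + 1·5^3
p-restricted factor λ_0 = (2, 4, 4, 4, 2, 3, 0)
p-restricted factor λ_1 = (2, 0, 2, 1, 0, 2, 2)
p-restricted factor λ_2 = (1, 0, 1, 1, 1, 3, 4)
p-restricted factor λ_3 = (4, 1, 3, 2, 1, 0, 1)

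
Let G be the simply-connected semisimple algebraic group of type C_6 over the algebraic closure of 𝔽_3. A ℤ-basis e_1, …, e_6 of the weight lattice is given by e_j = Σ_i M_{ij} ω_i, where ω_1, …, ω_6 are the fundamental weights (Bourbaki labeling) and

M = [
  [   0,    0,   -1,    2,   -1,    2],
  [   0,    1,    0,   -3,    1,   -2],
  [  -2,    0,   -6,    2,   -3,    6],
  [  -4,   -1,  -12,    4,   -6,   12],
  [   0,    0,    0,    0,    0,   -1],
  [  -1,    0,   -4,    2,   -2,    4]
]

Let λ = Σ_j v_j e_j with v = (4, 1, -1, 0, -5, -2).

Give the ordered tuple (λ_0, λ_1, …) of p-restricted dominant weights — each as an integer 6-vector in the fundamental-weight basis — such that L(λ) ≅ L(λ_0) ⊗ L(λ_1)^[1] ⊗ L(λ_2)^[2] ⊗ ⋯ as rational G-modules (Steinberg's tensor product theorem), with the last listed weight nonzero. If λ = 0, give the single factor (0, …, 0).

In the fundamental-weight basis, λ has coordinates c = M·v (v = (4, 1, -1, 0, -5, -2)):
  c_1 = 0·4 + 0·1 + (-1)·(-1) + 2·0 + (-1)·(-5) + (2)·(-2) = 2
  c_2 = 0·4 + 1·1 + (0)·(-1) + (-3)·(0) + (1)·(-5) + (-2)·(-2) = 0
  c_3 = (-2)·(4) + 0·1 + (-6)·(-1) + 2·0 + (-3)·(-5) + (6)·(-2) = 1
  c_4 = (-4)·(4) + (-1)·(1) + (-12)·(-1) + 4·0 + (-6)·(-5) + (12)·(-2) = 1
  c_5 = 0·4 + 0·1 + (0)·(-1) + 0·0 + (0)·(-5) + (-1)·(-2) = 2
  c_6 = (-1)·(4) + 0·1 + (-4)·(-1) + 2·0 + (-2)·(-5) + (4)·(-2) = 2
Base-3 expansion of each c_i:
  c_1 = 2 = 2·3^0
  c_2 = 0
  c_3 = 1 = 1·3^0
  c_4 = 1 = 1·3^0
  c_5 = 2 = 2·3^0
  c_6 = 2 = 2·3^0
λ_0 = (2, 0, 1, 1, 2, 2)

((2, 0, 1, 1, 2, 2),)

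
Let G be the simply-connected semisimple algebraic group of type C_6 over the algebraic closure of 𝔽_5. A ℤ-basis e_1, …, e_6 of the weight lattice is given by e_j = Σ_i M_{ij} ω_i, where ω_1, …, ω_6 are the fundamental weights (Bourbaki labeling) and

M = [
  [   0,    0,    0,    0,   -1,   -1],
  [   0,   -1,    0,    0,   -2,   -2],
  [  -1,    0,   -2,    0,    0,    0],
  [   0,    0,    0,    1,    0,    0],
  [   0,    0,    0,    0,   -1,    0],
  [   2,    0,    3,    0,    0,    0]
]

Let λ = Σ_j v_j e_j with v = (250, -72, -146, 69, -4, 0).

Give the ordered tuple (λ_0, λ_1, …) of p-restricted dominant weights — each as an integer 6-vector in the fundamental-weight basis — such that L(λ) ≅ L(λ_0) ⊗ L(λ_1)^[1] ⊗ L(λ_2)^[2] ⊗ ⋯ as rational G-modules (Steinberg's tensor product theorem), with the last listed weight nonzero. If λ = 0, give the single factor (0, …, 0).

((4, 0, 2, 4, 4, 2), (0, 1, 3, 3, 0, 2), (0, 3, 1, 2, 0, 2))

Compute c_i = Σ_j M_{ij} v_j with v = (250, -72, -146, 69, -4, 0):
  c_1 = 0*250 + 0*-72 + 0*-146 + 0*69 + -1*-4 + -1*0 = 4
  c_2 = 0*250 + -1*-72 + 0*-146 + 0*69 + -2*-4 + -2*0 = 80
  c_3 = -1*250 + 0*-72 + -2*-146 + 0*69 + 0*-4 + 0*0 = 42
  c_4 = 0*250 + 0*-72 + 0*-146 + 1*69 + 0*-4 + 0*0 = 69
  c_5 = 0*250 + 0*-72 + 0*-146 + 0*69 + -1*-4 + 0*0 = 4
  c_6 = 2*250 + 0*-72 + 3*-146 + 0*69 + 0*-4 + 0*0 = 62
p = 5; digits c_i = Σ_j d_{ij}·5^j, 0 ≤ d_{ij} < 5:
  c_1 = 4 = 4·5^0
  c_2 = 80 = 0·5^0 + 1·5^1 + 3·5^2
  c_3 = 42 = 2·5^0 + 3·5^1 + 1·5^2
  c_4 = 69 = 4·5^0 + 3·5^1 + 2·5^2
  c_5 = 4 = 4·5^0
  c_6 = 62 = 2·5^0 + 2·5^1 + 2·5^2
λ_0 = (4, 0, 2, 4, 4, 2)
λ_1 = (0, 1, 3, 3, 0, 2)
λ_2 = (0, 3, 1, 2, 0, 2)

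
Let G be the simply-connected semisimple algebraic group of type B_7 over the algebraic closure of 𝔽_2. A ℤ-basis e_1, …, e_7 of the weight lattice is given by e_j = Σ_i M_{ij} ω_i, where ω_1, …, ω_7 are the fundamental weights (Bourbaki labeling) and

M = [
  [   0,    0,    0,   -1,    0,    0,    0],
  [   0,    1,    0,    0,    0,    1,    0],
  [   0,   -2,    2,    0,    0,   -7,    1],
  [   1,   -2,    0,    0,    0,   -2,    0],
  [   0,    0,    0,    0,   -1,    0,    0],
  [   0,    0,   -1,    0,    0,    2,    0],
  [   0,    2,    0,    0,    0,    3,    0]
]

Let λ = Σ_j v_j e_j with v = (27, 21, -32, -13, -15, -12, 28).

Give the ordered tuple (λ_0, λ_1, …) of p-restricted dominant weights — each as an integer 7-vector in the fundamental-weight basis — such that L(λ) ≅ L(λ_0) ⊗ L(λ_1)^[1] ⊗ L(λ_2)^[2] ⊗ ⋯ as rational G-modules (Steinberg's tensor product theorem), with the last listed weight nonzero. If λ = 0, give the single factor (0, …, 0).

In the fundamental-weight basis, λ has coordinates c = M·v (v = (27, 21, -32, -13, -15, -12, 28)):
  c_1 = 0·27 + 0·21 + (0)·(-32) + (-1)·(-13) + (0)·(-15) + (0)·(-12) + 0·28 = 13
  c_2 = 0·27 + 1·21 + (0)·(-32) + (0)·(-13) + (0)·(-15) + (1)·(-12) + 0·28 = 9
  c_3 = 0·27 + (-2)·(21) + (2)·(-32) + (0)·(-13) + (0)·(-15) + (-7)·(-12) + 1·28 = 6
  c_4 = 1·27 + (-2)·(21) + (0)·(-32) + (0)·(-13) + (0)·(-15) + (-2)·(-12) + 0·28 = 9
  c_5 = 0·27 + 0·21 + (0)·(-32) + (0)·(-13) + (-1)·(-15) + (0)·(-12) + 0·28 = 15
  c_6 = 0·27 + 0·21 + (-1)·(-32) + (0)·(-13) + (0)·(-15) + (2)·(-12) + 0·28 = 8
  c_7 = 0·27 + 2·21 + (0)·(-32) + (0)·(-13) + (0)·(-15) + (3)·(-12) + 0·28 = 6
Expand coordinatewise in base 2:
  c_1 = 13 = 1·2^0 + 0·2^1 + 1·2^2 + 1·2^3
  c_2 = 9 = 1·2^0 + 0·2^1 + 0·2^2 + 1·2^3
  c_3 = 6 = 0·2^0 + 1·2^1 + 1·2^2
  c_4 = 9 = 1·2^0 + 0·2^1 + 0·2^2 + 1·2^3
  c_5 = 15 = 1·2^0 + 1·2^1 + 1·2^2 + 1·2^3
  c_6 = 8 = 0·2^0 + 0·2^1 + 0·2^2 + 1·2^3
  c_7 = 6 = 0·2^0 + 1·2^1 + 1·2^2
Factor λ_0 = (1, 1, 0, 1, 1, 0, 0)
Factor λ_1 = (0, 0, 1, 0, 1, 0, 1)
Factor λ_2 = (1, 0, 1, 0, 1, 0, 1)
Factor λ_3 = (1, 1, 0, 1, 1, 1, 0)

((1, 1, 0, 1, 1, 0, 0), (0, 0, 1, 0, 1, 0, 1), (1, 0, 1, 0, 1, 0, 1), (1, 1, 0, 1, 1, 1, 0))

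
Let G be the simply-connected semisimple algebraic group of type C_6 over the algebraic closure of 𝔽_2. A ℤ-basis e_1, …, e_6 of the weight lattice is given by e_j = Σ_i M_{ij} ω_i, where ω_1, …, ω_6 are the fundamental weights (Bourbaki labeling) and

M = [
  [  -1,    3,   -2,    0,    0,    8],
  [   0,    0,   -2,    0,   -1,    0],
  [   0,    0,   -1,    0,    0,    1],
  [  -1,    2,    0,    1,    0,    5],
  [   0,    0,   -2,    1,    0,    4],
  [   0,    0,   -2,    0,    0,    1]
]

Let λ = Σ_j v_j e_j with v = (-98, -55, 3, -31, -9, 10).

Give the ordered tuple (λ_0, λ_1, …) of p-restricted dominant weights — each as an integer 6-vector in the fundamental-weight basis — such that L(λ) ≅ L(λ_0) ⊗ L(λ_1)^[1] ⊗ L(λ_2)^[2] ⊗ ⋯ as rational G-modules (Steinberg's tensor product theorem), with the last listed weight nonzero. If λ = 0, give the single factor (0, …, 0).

Compute c_i = Σ_j M_{ij} v_j with v = (-98, -55, 3, -31, -9, 10):
  c_1 = (-1)·(-98) + (3)·(-55) + (-2)·(3) + (0)·(-31) + (0)·(-9) + 8·10 = 7
  c_2 = (0)·(-98) + (0)·(-55) + (-2)·(3) + (0)·(-31) + (-1)·(-9) + 0·10 = 3
  c_3 = (0)·(-98) + (0)·(-55) + (-1)·(3) + (0)·(-31) + (0)·(-9) + 1·10 = 7
  c_4 = (-1)·(-98) + (2)·(-55) + 0·3 + (1)·(-31) + (0)·(-9) + 5·10 = 7
  c_5 = (0)·(-98) + (0)·(-55) + (-2)·(3) + (1)·(-31) + (0)·(-9) + 4·10 = 3
  c_6 = (0)·(-98) + (0)·(-55) + (-2)·(3) + (0)·(-31) + (0)·(-9) + 1·10 = 4
p = 2; digits c_i = Σ_j d_{ij}·2^j, 0 ≤ d_{ij} < 2:
  c_1 = 7 = 1·2^0 + 1·2^1 + 1·2^2
  c_2 = 3 = 1·2^0 + 1·2^1
  c_3 = 7 = 1·2^0 + 1·2^1 + 1·2^2
  c_4 = 7 = 1·2^0 + 1·2^1 + 1·2^2
  c_5 = 3 = 1·2^0 + 1·2^1
  c_6 = 4 = 0·2^0 + 0·2^1 + 1·2^2
λ_0 = (1, 1, 1, 1, 1, 0)
λ_1 = (1, 1, 1, 1, 1, 0)
λ_2 = (1, 0, 1, 1, 0, 1)

((1, 1, 1, 1, 1, 0), (1, 1, 1, 1, 1, 0), (1, 0, 1, 1, 0, 1))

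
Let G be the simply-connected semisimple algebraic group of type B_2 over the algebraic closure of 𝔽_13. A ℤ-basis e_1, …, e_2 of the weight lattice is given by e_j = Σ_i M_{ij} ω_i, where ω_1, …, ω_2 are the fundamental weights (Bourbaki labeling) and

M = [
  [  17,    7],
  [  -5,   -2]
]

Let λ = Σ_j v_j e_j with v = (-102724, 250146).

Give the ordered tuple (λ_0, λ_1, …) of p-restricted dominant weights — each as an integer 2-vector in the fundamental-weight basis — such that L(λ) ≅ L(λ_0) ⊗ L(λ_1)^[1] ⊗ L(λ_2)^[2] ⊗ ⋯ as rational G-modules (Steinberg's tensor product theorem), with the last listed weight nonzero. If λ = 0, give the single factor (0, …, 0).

ω-coordinates c = M·v, v = (-102724, 250146):
  c_1 = 17*-102724 + 7*250146 = 4714
  c_2 = -5*-102724 + -2*250146 = 13328
Base-13 expansion of each c_i:
  c_1 = 4714 = 8·13^0 + 11·13^1 + 1·13^2 + 2·13^3
  c_2 = 13328 = 3·13^0 + 11·13^1 + 0·13^2 + 6·13^3
λ_0 = (8, 3)
λ_1 = (11, 11)
λ_2 = (1, 0)
λ_3 = (2, 6)

((8, 3), (11, 11), (1, 0), (2, 6))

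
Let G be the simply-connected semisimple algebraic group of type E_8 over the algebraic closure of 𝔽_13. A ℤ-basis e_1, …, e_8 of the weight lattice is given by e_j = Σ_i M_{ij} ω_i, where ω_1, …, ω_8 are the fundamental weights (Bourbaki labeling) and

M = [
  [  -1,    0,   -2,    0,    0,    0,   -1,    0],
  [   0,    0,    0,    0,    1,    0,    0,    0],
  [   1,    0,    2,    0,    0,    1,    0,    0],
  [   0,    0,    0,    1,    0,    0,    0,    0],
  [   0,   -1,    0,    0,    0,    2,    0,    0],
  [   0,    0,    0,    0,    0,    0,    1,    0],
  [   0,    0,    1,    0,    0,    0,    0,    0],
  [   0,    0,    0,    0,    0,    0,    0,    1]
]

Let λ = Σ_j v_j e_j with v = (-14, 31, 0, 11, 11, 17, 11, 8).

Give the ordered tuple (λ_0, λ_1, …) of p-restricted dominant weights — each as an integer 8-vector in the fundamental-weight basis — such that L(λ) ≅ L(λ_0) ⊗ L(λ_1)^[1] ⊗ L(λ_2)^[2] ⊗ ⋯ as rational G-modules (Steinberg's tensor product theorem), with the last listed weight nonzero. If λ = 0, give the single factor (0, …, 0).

((3, 11, 3, 11, 3, 11, 0, 8),)

ω-coordinates c = M·v, v = (-14, 31, 0, 11, 11, 17, 11, 8):
  c_1 = (-1)·(-14) + 0·31 + (-2)·(0) + 0·11 + 0·11 + 0·17 + (-1)·(11) + 0·8 = 3
  c_2 = (0)·(-14) + 0·31 + 0·0 + 0·11 + 1·11 + 0·17 + 0·11 + 0·8 = 11
  c_3 = (1)·(-14) + 0·31 + 2·0 + 0·11 + 0·11 + 1·17 + 0·11 + 0·8 = 3
  c_4 = (0)·(-14) + 0·31 + 0·0 + 1·11 + 0·11 + 0·17 + 0·11 + 0·8 = 11
  c_5 = (0)·(-14) + (-1)·(31) + 0·0 + 0·11 + 0·11 + 2·17 + 0·11 + 0·8 = 3
  c_6 = (0)·(-14) + 0·31 + 0·0 + 0·11 + 0·11 + 0·17 + 1·11 + 0·8 = 11
  c_7 = (0)·(-14) + 0·31 + 1·0 + 0·11 + 0·11 + 0·17 + 0·11 + 0·8 = 0
  c_8 = (0)·(-14) + 0·31 + 0·0 + 0·11 + 0·11 + 0·17 + 0·11 + 1·8 = 8
Writing each c_i in base p = 13:
  c_1 = 3 = 3·13^0
  c_2 = 11 = 11·13^0
  c_3 = 3 = 3·13^0
  c_4 = 11 = 11·13^0
  c_5 = 3 = 3·13^0
  c_6 = 11 = 11·13^0
  c_7 = 0
  c_8 = 8 = 8·13^0
Factor λ_0 = (3, 11, 3, 11, 3, 11, 0, 8)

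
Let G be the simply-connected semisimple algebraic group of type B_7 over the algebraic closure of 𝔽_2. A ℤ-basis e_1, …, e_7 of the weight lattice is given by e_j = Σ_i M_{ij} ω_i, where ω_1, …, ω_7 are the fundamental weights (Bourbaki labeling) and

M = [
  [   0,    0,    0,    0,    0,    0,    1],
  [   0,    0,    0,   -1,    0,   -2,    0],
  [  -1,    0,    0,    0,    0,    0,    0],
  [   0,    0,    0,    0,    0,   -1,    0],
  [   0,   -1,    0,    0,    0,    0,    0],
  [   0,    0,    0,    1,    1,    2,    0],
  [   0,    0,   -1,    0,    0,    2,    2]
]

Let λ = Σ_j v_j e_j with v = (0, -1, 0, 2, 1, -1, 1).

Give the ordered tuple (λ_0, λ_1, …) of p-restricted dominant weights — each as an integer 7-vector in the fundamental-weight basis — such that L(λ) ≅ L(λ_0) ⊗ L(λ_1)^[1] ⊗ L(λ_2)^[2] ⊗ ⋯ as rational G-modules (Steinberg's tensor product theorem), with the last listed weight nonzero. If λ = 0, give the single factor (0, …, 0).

((1, 0, 0, 1, 1, 1, 0),)

Converting to the ω-basis (c_i = row i of M dotted with v = (0, -1, 0, 2, 1, -1, 1)):
  c_1 = 0·0 + (0)·(-1) + 0·0 + 0·2 + 0·1 + (0)·(-1) + 1·1 = 1
  c_2 = 0·0 + (0)·(-1) + 0·0 + (-1)·(2) + 0·1 + (-2)·(-1) + 0·1 = 0
  c_3 = (-1)·(0) + (0)·(-1) + 0·0 + 0·2 + 0·1 + (0)·(-1) + 0·1 = 0
  c_4 = 0·0 + (0)·(-1) + 0·0 + 0·2 + 0·1 + (-1)·(-1) + 0·1 = 1
  c_5 = 0·0 + (-1)·(-1) + 0·0 + 0·2 + 0·1 + (0)·(-1) + 0·1 = 1
  c_6 = 0·0 + (0)·(-1) + 0·0 + 1·2 + 1·1 + (2)·(-1) + 0·1 = 1
  c_7 = 0·0 + (0)·(-1) + (-1)·(0) + 0·2 + 0·1 + (2)·(-1) + 2·1 = 0
Base-2 expansion of each c_i:
  c_1 = 1 = 1·2^0
  c_2 = 0
  c_3 = 0
  c_4 = 1 = 1·2^0
  c_5 = 1 = 1·2^0
  c_6 = 1 = 1·2^0
  c_7 = 0
λ_0 = (1, 0, 0, 1, 1, 1, 0)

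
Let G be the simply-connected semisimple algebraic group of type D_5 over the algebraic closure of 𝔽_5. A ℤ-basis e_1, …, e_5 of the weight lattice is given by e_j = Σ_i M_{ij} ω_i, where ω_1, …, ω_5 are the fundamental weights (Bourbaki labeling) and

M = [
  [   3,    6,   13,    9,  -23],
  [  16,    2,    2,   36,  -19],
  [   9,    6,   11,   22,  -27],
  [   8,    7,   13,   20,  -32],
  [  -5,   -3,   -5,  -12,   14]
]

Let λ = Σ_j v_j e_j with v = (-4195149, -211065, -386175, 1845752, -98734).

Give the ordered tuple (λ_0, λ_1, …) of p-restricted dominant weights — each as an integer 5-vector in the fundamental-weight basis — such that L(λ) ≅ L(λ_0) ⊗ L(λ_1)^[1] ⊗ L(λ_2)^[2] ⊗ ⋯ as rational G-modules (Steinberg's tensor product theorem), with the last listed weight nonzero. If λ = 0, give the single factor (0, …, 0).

((3, 4, 1, 1, 0), (2, 0, 1, 1, 3), (1, 1, 3, 4, 0), (4, 4, 3, 4, 3), (1, 4, 2, 4, 3), (3, 1, 0, 4, 2))

In the fundamental-weight basis, λ has coordinates c = M·v (v = (-4195149, -211065, -386175, 1845752, -98734)):
  c_1 = (3)·(-4195149) + (6)·(-211065) + (13)·(-386175) + 9·1845752 + (-23)·(-98734) = 10538
  c_2 = (16)·(-4195149) + (2)·(-211065) + (2)·(-386175) + 36·1845752 + (-19)·(-98734) = 6154
  c_3 = (9)·(-4195149) + (6)·(-211065) + (11)·(-386175) + 22·1845752 + (-27)·(-98734) = 1706
  c_4 = (8)·(-4195149) + (7)·(-211065) + (13)·(-386175) + 20·1845752 + (-32)·(-98734) = 15606
  c_5 = (-5)·(-4195149) + (-3)·(-211065) + (-5)·(-386175) + (-12)·(1845752) + (14)·(-98734) = 8515
p = 5; digits c_i = Σ_j d_{ij}·5^j, 0 ≤ d_{ij} < 5:
  c_1 = 10538 = 3·5^0 + 2·5^1 + 1·5^2 + 4·5^3 + 1·5^4 + 3·5^5
  c_2 = 6154 = 4·5^0 + 0·5^1 + 1·5^2 + 4·5^3 + 4·5^4 + 1·5^5
  c_3 = 1706 = 1·5^0 + 1·5^1 + 3·5^2 + 3·5^3 + 2·5^4
  c_4 = 15606 = 1·5^0 + 1·5^1 + 4·5^2 + 4·5^3 + 4·5^4 + 4·5^5
  c_5 = 8515 = 0·5^0 + 3·5^1 + 0·5^2 + 3·5^3 + 3·5^4 + 2·5^5
λ_0 = (3, 4, 1, 1, 0)
λ_1 = (2, 0, 1, 1, 3)
λ_2 = (1, 1, 3, 4, 0)
λ_3 = (4, 4, 3, 4, 3)
λ_4 = (1, 4, 2, 4, 3)
λ_5 = (3, 1, 0, 4, 2)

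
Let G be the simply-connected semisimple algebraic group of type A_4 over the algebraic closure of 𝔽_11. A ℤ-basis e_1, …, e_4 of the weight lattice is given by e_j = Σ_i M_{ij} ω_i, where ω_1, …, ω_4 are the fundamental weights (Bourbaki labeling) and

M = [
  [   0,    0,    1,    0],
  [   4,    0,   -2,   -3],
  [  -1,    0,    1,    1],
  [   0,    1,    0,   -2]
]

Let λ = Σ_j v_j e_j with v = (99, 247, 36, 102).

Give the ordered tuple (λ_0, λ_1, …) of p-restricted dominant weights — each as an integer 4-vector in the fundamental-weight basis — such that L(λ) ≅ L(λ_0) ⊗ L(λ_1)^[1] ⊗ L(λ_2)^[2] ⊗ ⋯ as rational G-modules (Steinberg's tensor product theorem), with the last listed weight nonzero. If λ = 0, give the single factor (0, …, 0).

((3, 7, 6, 10), (3, 1, 3, 3))

In the fundamental-weight basis, λ has coordinates c = M·v (v = (99, 247, 36, 102)):
  c_1 = 0·99 + 0·247 + 1·36 + 0·102 = 36
  c_2 = 4·99 + 0·247 + (-2)·(36) + (-3)·(102) = 18
  c_3 = (-1)·(99) + 0·247 + 1·36 + 1·102 = 39
  c_4 = 0·99 + 1·247 + 0·36 + (-2)·(102) = 43
Expand coordinatewise in base 11:
  c_1 = 36 = 3·11^0 + 3·11^1
  c_2 = 18 = 7·11^0 + 1·11^1
  c_3 = 39 = 6·11^0 + 3·11^1
  c_4 = 43 = 10·11^0 + 3·11^1
λ_0 = (3, 7, 6, 10)
λ_1 = (3, 1, 3, 3)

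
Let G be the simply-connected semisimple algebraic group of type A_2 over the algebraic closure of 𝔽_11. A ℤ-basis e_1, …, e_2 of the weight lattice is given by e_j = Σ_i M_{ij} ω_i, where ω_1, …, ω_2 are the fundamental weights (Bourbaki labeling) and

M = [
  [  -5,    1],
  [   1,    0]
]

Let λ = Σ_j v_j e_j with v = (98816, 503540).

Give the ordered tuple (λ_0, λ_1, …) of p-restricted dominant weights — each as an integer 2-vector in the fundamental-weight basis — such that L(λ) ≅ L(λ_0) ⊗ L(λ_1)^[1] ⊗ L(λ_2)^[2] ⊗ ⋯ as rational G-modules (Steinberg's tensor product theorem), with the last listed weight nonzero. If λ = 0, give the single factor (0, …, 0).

((0, 3), (2, 7), (1, 2), (7, 8), (0, 6))

ω-coordinates c = M·v, v = (98816, 503540):
  c_1 = (-5)·(98816) + 1·503540 = 9460
  c_2 = 1·98816 + 0·503540 = 98816
Writing each c_i in base p = 11:
  c_1 = 9460 = 0·11^0 + 2·11^1 + 1·11^2 + 7·11^3
  c_2 = 98816 = 3·11^0 + 7·11^1 + 2·11^2 + 8·11^3 + 6·11^4
λ_0 = (0, 3)
λ_1 = (2, 7)
λ_2 = (1, 2)
λ_3 = (7, 8)
λ_4 = (0, 6)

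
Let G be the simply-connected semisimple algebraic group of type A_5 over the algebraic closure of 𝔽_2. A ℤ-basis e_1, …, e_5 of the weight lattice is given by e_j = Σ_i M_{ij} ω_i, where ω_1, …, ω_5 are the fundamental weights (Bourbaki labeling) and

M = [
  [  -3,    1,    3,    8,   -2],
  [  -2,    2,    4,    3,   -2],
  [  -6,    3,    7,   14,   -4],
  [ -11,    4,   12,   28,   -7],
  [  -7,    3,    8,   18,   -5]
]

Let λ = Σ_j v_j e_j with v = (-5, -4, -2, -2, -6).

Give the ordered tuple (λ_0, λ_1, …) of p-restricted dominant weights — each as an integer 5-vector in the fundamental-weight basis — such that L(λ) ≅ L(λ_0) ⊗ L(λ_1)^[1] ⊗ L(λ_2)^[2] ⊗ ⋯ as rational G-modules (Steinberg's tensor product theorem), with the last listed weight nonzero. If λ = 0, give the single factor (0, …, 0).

((1, 0, 0, 1, 1),)

Compute c_i = Σ_j M_{ij} v_j with v = (-5, -4, -2, -2, -6):
  c_1 = -3*-5 + 1*-4 + 3*-2 + 8*-2 + -2*-6 = 1
  c_2 = -2*-5 + 2*-4 + 4*-2 + 3*-2 + -2*-6 = 0
  c_3 = -6*-5 + 3*-4 + 7*-2 + 14*-2 + -4*-6 = 0
  c_4 = -11*-5 + 4*-4 + 12*-2 + 28*-2 + -7*-6 = 1
  c_5 = -7*-5 + 3*-4 + 8*-2 + 18*-2 + -5*-6 = 1
Writing each c_i in base p = 2:
  c_1 = 1 = 1·2^0
  c_2 = 0
  c_3 = 0
  c_4 = 1 = 1·2^0
  c_5 = 1 = 1·2^0
λ_0 = (1, 0, 0, 1, 1)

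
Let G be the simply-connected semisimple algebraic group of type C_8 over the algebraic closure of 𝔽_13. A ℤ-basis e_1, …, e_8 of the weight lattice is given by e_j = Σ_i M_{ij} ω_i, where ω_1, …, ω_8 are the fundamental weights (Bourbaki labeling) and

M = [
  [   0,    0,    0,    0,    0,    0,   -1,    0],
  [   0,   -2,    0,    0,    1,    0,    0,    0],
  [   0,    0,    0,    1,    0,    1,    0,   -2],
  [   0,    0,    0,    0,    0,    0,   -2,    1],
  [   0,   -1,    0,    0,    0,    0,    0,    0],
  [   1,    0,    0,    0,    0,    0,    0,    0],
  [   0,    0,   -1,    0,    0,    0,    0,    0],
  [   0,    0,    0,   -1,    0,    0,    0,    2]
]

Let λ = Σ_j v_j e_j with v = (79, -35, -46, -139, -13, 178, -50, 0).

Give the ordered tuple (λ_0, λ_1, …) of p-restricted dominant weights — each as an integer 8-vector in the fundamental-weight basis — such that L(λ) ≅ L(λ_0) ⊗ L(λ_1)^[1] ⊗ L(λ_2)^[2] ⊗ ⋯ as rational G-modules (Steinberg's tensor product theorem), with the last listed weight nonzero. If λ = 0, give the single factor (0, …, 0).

Converting to the ω-basis (c_i = row i of M dotted with v = (79, -35, -46, -139, -13, 178, -50, 0)):
  c_1 = (0)·(79) + (0)·(-35) + (0)·(-46) + (0)·(-139) + (0)·(-13) + (0)·(178) + (-1)·(-50) + (0)·(0) = 50
  c_2 = (0)·(79) + (-2)·(-35) + (0)·(-46) + (0)·(-139) + (1)·(-13) + (0)·(178) + (0)·(-50) + (0)·(0) = 57
  c_3 = (0)·(79) + (0)·(-35) + (0)·(-46) + (1)·(-139) + (0)·(-13) + (1)·(178) + (0)·(-50) + (-2)·(0) = 39
  c_4 = (0)·(79) + (0)·(-35) + (0)·(-46) + (0)·(-139) + (0)·(-13) + (0)·(178) + (-2)·(-50) + (1)·(0) = 100
  c_5 = (0)·(79) + (-1)·(-35) + (0)·(-46) + (0)·(-139) + (0)·(-13) + (0)·(178) + (0)·(-50) + (0)·(0) = 35
  c_6 = (1)·(79) + (0)·(-35) + (0)·(-46) + (0)·(-139) + (0)·(-13) + (0)·(178) + (0)·(-50) + (0)·(0) = 79
  c_7 = (0)·(79) + (0)·(-35) + (-1)·(-46) + (0)·(-139) + (0)·(-13) + (0)·(178) + (0)·(-50) + (0)·(0) = 46
  c_8 = (0)·(79) + (0)·(-35) + (0)·(-46) + (-1)·(-139) + (0)·(-13) + (0)·(178) + (0)·(-50) + (2)·(0) = 139
Base-13 expansion of each c_i:
  c_1 = 50 = 11·13^0 + 3·13^1
  c_2 = 57 = 5·13^0 + 4·13^1
  c_3 = 39 = 0·13^0 + 3·13^1
  c_4 = 100 = 9·13^0 + 7·13^1
  c_5 = 35 = 9·13^0 + 2·13^1
  c_6 = 79 = 1·13^0 + 6·13^1
  c_7 = 46 = 7·13^0 + 3·13^1
  c_8 = 139 = 9·13^0 + 10·13^1
p-restricted factor λ_0 = (11, 5, 0, 9, 9, 1, 7, 9)
p-restricted factor λ_1 = (3, 4, 3, 7, 2, 6, 3, 10)

((11, 5, 0, 9, 9, 1, 7, 9), (3, 4, 3, 7, 2, 6, 3, 10))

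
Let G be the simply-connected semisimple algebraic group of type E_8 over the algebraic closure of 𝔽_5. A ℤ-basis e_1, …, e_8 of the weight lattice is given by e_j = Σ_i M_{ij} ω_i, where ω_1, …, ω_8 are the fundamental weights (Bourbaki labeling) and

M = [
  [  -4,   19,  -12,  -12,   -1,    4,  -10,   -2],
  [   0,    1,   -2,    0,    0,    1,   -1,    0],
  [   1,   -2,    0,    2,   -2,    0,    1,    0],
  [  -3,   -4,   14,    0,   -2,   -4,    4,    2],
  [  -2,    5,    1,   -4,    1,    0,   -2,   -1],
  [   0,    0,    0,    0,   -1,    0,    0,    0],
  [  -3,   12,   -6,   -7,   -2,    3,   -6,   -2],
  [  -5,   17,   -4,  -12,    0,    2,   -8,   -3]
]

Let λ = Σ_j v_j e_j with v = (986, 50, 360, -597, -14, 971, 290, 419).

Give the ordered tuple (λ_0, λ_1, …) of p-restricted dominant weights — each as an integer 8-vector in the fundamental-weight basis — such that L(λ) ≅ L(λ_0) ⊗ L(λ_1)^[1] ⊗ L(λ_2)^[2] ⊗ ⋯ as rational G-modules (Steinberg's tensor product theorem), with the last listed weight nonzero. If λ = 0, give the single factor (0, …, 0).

((0, 1, 0, 4, 3, 4, 4, 4), (2, 2, 2, 4, 2, 2, 4, 1))

ω-coordinates c = M·v, v = (986, 50, 360, -597, -14, 971, 290, 419):
  c_1 = (-4)·(986) + (19)·(50) + (-12)·(360) + (-12)·(-597) + (-1)·(-14) + (4)·(971) + (-10)·(290) + (-2)·(419) = 10
  c_2 = (0)·(986) + (1)·(50) + (-2)·(360) + (0)·(-597) + (0)·(-14) + (1)·(971) + (-1)·(290) + (0)·(419) = 11
  c_3 = (1)·(986) + (-2)·(50) + (0)·(360) + (2)·(-597) + (-2)·(-14) + (0)·(971) + (1)·(290) + (0)·(419) = 10
  c_4 = (-3)·(986) + (-4)·(50) + (14)·(360) + (0)·(-597) + (-2)·(-14) + (-4)·(971) + (4)·(290) + (2)·(419) = 24
  c_5 = (-2)·(986) + (5)·(50) + (1)·(360) + (-4)·(-597) + (1)·(-14) + (0)·(971) + (-2)·(290) + (-1)·(419) = 13
  c_6 = (0)·(986) + (0)·(50) + (0)·(360) + (0)·(-597) + (-1)·(-14) + (0)·(971) + (0)·(290) + (0)·(419) = 14
  c_7 = (-3)·(986) + (12)·(50) + (-6)·(360) + (-7)·(-597) + (-2)·(-14) + (3)·(971) + (-6)·(290) + (-2)·(419) = 24
  c_8 = (-5)·(986) + (17)·(50) + (-4)·(360) + (-12)·(-597) + (0)·(-14) + (2)·(971) + (-8)·(290) + (-3)·(419) = 9
p = 5; digits c_i = Σ_j d_{ij}·5^j, 0 ≤ d_{ij} < 5:
  c_1 = 10 = 0·5^0 + 2·5^1
  c_2 = 11 = 1·5^0 + 2·5^1
  c_3 = 10 = 0·5^0 + 2·5^1
  c_4 = 24 = 4·5^0 + 4·5^1
  c_5 = 13 = 3·5^0 + 2·5^1
  c_6 = 14 = 4·5^0 + 2·5^1
  c_7 = 24 = 4·5^0 + 4·5^1
  c_8 = 9 = 4·5^0 + 1·5^1
p-restricted factor λ_0 = (0, 1, 0, 4, 3, 4, 4, 4)
p-restricted factor λ_1 = (2, 2, 2, 4, 2, 2, 4, 1)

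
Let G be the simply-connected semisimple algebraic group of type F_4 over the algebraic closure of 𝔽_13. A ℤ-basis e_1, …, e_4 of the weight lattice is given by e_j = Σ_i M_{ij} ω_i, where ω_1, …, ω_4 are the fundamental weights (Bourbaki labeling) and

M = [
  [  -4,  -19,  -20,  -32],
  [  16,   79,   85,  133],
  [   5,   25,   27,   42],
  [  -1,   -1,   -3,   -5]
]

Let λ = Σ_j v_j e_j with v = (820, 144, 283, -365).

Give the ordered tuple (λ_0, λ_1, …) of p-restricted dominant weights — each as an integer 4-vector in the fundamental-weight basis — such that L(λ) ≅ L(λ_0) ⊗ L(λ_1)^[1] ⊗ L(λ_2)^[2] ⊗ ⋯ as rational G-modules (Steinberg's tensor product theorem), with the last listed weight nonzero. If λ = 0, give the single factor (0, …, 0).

ω-coordinates c = M·v, v = (820, 144, 283, -365):
  c_1 = -4*820 + -19*144 + -20*283 + -32*-365 = 4
  c_2 = 16*820 + 79*144 + 85*283 + 133*-365 = 6
  c_3 = 5*820 + 25*144 + 27*283 + 42*-365 = 11
  c_4 = -1*820 + -1*144 + -3*283 + -5*-365 = 12
Base-13 expansion of each c_i:
  c_1 = 4 = 4·13^0
  c_2 = 6 = 6·13^0
  c_3 = 11 = 11·13^0
  c_4 = 12 = 12·13^0
p-restricted factor λ_0 = (4, 6, 11, 12)

((4, 6, 11, 12),)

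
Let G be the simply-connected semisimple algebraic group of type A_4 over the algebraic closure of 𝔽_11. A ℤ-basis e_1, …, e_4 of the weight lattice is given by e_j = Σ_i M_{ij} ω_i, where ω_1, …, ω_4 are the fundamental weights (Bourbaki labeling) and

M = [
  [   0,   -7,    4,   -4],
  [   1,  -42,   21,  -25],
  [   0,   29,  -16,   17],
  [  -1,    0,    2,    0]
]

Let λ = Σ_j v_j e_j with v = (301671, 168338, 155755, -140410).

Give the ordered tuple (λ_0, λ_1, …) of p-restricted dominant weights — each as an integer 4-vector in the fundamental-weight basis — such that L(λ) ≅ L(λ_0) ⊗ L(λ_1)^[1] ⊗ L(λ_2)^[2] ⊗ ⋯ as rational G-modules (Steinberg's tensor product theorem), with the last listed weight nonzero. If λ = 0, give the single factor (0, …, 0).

((2, 7, 2, 5), (0, 10, 8, 3), (8, 4, 0, 4), (4, 9, 2, 7))

In the fundamental-weight basis, λ has coordinates c = M·v (v = (301671, 168338, 155755, -140410)):
  c_1 = 0·301671 + (-7)·(168338) + 4·155755 + (-4)·(-140410) = 6294
  c_2 = 1·301671 + (-42)·(168338) + 21·155755 + (-25)·(-140410) = 12580
  c_3 = 0·301671 + 29·168338 + (-16)·(155755) + (17)·(-140410) = 2752
  c_4 = (-1)·(301671) + 0·168338 + 2·155755 + (0)·(-140410) = 9839
Expand coordinatewise in base 11:
  c_1 = 6294 = 2·11^0 + 0·11^1 + 8·11^2 + 4·11^3
  c_2 = 12580 = 7·11^0 + 10·11^1 + 4·11^2 + 9·11^3
  c_3 = 2752 = 2·11^0 + 8·11^1 + 0·11^2 + 2·11^3
  c_4 = 9839 = 5·11^0 + 3·11^1 + 4·11^2 + 7·11^3
λ_0 = (2, 7, 2, 5)
λ_1 = (0, 10, 8, 3)
λ_2 = (8, 4, 0, 4)
λ_3 = (4, 9, 2, 7)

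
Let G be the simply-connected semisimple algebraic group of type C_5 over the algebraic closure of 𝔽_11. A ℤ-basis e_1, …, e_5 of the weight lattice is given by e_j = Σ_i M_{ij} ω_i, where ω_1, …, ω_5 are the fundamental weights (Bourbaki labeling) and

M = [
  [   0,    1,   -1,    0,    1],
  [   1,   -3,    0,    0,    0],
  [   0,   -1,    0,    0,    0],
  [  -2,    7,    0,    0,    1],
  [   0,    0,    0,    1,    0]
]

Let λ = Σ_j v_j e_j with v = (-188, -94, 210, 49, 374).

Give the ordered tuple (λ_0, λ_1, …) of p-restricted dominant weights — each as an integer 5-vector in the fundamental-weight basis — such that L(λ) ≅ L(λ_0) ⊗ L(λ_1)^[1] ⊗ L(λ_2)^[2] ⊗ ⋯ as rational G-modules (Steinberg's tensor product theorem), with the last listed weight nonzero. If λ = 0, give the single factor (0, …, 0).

In the fundamental-weight basis, λ has coordinates c = M·v (v = (-188, -94, 210, 49, 374)):
  c_1 = (0)·(-188) + (1)·(-94) + (-1)·(210) + 0·49 + 1·374 = 70
  c_2 = (1)·(-188) + (-3)·(-94) + 0·210 + 0·49 + 0·374 = 94
  c_3 = (0)·(-188) + (-1)·(-94) + 0·210 + 0·49 + 0·374 = 94
  c_4 = (-2)·(-188) + (7)·(-94) + 0·210 + 0·49 + 1·374 = 92
  c_5 = (0)·(-188) + (0)·(-94) + 0·210 + 1·49 + 0·374 = 49
Base-11 expansion of each c_i:
  c_1 = 70 = 4·11^0 + 6·11^1
  c_2 = 94 = 6·11^0 + 8·11^1
  c_3 = 94 = 6·11^0 + 8·11^1
  c_4 = 92 = 4·11^0 + 8·11^1
  c_5 = 49 = 5·11^0 + 4·11^1
λ_0 = (4, 6, 6, 4, 5)
λ_1 = (6, 8, 8, 8, 4)

((4, 6, 6, 4, 5), (6, 8, 8, 8, 4))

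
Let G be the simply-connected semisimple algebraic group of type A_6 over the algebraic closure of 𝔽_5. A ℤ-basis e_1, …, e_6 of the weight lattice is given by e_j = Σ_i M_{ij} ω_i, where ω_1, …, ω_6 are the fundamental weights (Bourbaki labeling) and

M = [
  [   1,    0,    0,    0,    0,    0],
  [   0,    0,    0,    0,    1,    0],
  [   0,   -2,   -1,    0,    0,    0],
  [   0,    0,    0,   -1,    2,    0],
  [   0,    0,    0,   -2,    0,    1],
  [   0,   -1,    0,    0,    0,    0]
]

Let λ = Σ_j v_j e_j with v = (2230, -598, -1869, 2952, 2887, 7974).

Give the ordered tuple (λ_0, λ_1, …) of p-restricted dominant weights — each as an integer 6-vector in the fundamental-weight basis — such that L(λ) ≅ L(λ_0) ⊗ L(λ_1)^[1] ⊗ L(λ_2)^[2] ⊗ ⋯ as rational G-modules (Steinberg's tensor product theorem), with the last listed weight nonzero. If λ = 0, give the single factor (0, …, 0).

((0, 2, 0, 2, 0, 3), (1, 2, 3, 4, 4, 4), (4, 0, 2, 2, 2, 3), (2, 3, 4, 2, 1, 4), (3, 4, 4, 4, 3, 0))

ω-coordinates c = M·v, v = (2230, -598, -1869, 2952, 2887, 7974):
  c_1 = 1·2230 + (0)·(-598) + (0)·(-1869) + 0·2952 + 0·2887 + 0·7974 = 2230
  c_2 = 0·2230 + (0)·(-598) + (0)·(-1869) + 0·2952 + 1·2887 + 0·7974 = 2887
  c_3 = 0·2230 + (-2)·(-598) + (-1)·(-1869) + 0·2952 + 0·2887 + 0·7974 = 3065
  c_4 = 0·2230 + (0)·(-598) + (0)·(-1869) + (-1)·(2952) + 2·2887 + 0·7974 = 2822
  c_5 = 0·2230 + (0)·(-598) + (0)·(-1869) + (-2)·(2952) + 0·2887 + 1·7974 = 2070
  c_6 = 0·2230 + (-1)·(-598) + (0)·(-1869) + 0·2952 + 0·2887 + 0·7974 = 598
Expand coordinatewise in base 5:
  c_1 = 2230 = 0·5^0 + 1·5^1 + 4·5^2 + 2·5^3 + 3·5^4
  c_2 = 2887 = 2·5^0 + 2·5^1 + 0·5^2 + 3·5^3 + 4·5^4
  c_3 = 3065 = 0·5^0 + 3·5^1 + 2·5^2 + 4·5^3 + 4·5^4
  c_4 = 2822 = 2·5^0 + 4·5^1 + 2·5^2 + 2·5^3 + 4·5^4
  c_5 = 2070 = 0·5^0 + 4·5^1 + 2·5^2 + 1·5^3 + 3·5^4
  c_6 = 598 = 3·5^0 + 4·5^1 + 3·5^2 + 4·5^3
Factor λ_0 = (0, 2, 0, 2, 0, 3)
Factor λ_1 = (1, 2, 3, 4, 4, 4)
Factor λ_2 = (4, 0, 2, 2, 2, 3)
Factor λ_3 = (2, 3, 4, 2, 1, 4)
Factor λ_4 = (3, 4, 4, 4, 3, 0)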